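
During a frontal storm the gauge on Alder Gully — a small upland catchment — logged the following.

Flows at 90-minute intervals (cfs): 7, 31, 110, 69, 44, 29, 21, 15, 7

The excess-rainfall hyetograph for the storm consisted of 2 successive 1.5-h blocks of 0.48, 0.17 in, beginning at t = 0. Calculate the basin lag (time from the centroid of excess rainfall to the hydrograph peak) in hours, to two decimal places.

Centroid of excess rainfall: t_c = Σ P_i·t̄_i / ΣP_i = 1.1423 h (block centres at 0.75, 2.25 h).
Hydrograph peak occurs at t = 3 h, so basin lag t_L = 3 − 1.1423 = 1.86 h.

t_L ≈ 1.86 h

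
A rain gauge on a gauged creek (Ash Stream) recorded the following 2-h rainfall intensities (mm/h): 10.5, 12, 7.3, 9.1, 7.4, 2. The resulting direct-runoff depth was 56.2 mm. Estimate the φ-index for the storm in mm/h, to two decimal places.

φ ≈ 3.64 mm/h

Only the 5 blocks with intensity above φ contribute runoff: 10.5, 12, 7.3, 9.1, 7.4 mm/h.
Σ(I−φ)·Δt = d  ⇒  (10.5+12+7.3+9.1+7.4 − 5φ)·2 = 56.2
φ = (46.30 − 56.2/2) / 5 = 3.64 mm/h.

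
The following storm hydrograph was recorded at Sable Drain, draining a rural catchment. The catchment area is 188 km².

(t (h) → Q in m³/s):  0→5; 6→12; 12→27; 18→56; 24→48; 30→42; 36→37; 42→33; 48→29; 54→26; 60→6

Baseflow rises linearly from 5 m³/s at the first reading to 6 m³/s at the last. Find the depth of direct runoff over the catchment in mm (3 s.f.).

d ≈ 29.9 mm

Direct runoff: 0.00, 6.90, 21.80, 50.70, 42.60, 36.50, 31.40, 27.30, 23.20, 20.10, 0.00 m³/s; ΣQ_DR = 260.5 m³/s.
V = ΣQ_DR · Δt = 260.5 × 21600 s = 5.627 × 10^6 m³.
Over A = 188 km², depth = V / A = 29.9 mm.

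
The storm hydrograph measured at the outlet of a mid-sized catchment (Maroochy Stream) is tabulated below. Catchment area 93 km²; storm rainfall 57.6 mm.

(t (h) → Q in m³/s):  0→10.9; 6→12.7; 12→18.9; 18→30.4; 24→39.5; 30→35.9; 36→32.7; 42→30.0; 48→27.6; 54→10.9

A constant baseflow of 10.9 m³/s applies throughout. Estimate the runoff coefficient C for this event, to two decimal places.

C ≈ 0.57

ΣQ_DR = 140.5 m³/s; V = ΣQ_DR·Δt = 3.035 × 10^6 m³.
Runoff depth d = V / A = 32.63 mm.
C = d / P = 32.63 / 57.6 = 0.57.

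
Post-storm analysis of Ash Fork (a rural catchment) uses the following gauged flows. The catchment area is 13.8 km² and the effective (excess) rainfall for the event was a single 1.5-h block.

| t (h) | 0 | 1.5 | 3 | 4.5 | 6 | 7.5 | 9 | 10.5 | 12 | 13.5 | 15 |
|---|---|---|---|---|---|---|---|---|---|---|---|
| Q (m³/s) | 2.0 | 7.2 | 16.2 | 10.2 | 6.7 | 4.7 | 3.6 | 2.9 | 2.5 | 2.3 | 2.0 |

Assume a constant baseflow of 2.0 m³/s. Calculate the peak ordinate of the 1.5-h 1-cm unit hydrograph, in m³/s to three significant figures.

Direct runoff: 0.0, 5.2, 14.2, 8.2, 4.7, 2.7, 1.6, 0.9, 0.5, 0.3, 0.0 m³/s; ΣQ_DR = 38.30 m³/s, peak = 14.2 m³/s.
Runoff depth d = ΣQ_DR·Δt / A = 38.30 × 5400 / (13.8 km²) = 14.99 mm.
The 1-cm UH is the DRH scaled by (10 mm)/d, so U_p = 14.2 × 10/14.99 = 9.47 m³/s.

U_p ≈ 9.47 m³/s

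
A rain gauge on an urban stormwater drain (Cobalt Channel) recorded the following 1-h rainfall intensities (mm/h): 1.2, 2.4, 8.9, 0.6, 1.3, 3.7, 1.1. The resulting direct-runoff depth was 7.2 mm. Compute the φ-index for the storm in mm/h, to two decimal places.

Only the 2 blocks with intensity above φ contribute runoff: 8.9, 3.7 mm/h.
Σ(I−φ)·Δt = d  ⇒  (8.9+3.7 − 2φ)·1 = 7.2
φ = (12.60 − 7.2/1) / 2 = 2.70 mm/h.

φ ≈ 2.70 mm/h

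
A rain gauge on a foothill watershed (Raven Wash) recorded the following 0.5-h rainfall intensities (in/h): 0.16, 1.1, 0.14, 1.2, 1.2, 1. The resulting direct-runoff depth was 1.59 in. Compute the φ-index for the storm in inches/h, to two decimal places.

Only the 4 blocks with intensity above φ contribute runoff: 1.1, 1.2, 1.2, 1 in/h.
Σ(I−φ)·Δt = d  ⇒  (1.1+1.2+1.2+1 − 4φ)·0.5 = 1.59
φ = (4.500 − 1.59/0.5) / 4 = 0.33 in/h.

φ ≈ 0.33 in/h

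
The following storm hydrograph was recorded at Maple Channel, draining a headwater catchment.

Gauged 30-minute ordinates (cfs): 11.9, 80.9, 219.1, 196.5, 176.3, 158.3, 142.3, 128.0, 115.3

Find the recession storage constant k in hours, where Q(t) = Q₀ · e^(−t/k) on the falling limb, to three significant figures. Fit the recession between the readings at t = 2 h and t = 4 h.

On the falling limb, Q drops from 176.3 to 115.3 cfs between t = 2 h and t = 4 h (Δt = 2 h).
k = −Δt / ln(Q₂/Q₁) = −2 / ln(115.3/176.3) = 4.71 h.

k ≈ 4.71 h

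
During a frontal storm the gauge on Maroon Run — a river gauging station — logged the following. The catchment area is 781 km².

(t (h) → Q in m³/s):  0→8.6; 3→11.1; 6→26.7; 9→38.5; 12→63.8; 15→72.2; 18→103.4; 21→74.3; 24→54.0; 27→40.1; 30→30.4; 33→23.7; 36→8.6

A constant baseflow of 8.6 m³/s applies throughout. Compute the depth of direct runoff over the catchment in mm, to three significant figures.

d ≈ 6.13 mm

Direct runoff: 0.0, 2.5, 18.1, 29.9, 55.2, 63.6, 94.8, 65.7, 45.4, 31.5, 21.8, 15.1, 0.0 m³/s; ΣQ_DR = 443.6 m³/s.
V = ΣQ_DR · Δt = 443.6 × 10800 s = 4.791 × 10^6 m³.
Over A = 781 km², depth = V / A = 6.13 mm.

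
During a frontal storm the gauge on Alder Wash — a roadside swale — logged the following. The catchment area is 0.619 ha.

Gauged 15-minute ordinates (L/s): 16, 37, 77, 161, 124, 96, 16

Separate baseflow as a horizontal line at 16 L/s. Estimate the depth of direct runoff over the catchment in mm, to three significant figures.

Direct runoff: 0.0, 21.0, 61.0, 145.0, 108.0, 80.0, 0.0 L/s; ΣQ_DR = 415.0 L/s.
V = ΣQ_DR · Δt = 415.0 × 900 s = 3.735 × 10^5 L.
Over A = 0.619 ha, depth = V / A = 60.3 mm.

d ≈ 60.3 mm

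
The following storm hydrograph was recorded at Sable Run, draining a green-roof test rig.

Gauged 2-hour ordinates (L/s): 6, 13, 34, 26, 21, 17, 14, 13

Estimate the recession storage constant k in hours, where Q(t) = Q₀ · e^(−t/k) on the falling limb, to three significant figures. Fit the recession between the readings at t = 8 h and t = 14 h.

On the falling limb, Q drops from 21 to 13 L/s between t = 8 h and t = 14 h (Δt = 6 h).
k = −Δt / ln(Q₂/Q₁) = −6 / ln(13/21) = 12.5 h.

k ≈ 12.5 h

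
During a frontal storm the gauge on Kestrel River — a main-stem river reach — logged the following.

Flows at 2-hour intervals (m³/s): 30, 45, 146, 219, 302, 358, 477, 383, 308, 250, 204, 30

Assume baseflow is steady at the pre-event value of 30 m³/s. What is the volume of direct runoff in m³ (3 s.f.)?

V ≈ 1.72 × 10^7 m³

Direct-runoff ordinates (Q − Q_b): 0.0, 15.0, 116.0, 189.0, 272.0, 328.0, 447.0, 353.0, 278.0, 220.0, 174.0, 0.0 m³/s.
ΣQ_DR = 2392 m³/s.
With Δt = 2 h = 7200 s, V = ΣQ_DR · Δt = 2392 × 7200 = 1.72 × 10^7 m³.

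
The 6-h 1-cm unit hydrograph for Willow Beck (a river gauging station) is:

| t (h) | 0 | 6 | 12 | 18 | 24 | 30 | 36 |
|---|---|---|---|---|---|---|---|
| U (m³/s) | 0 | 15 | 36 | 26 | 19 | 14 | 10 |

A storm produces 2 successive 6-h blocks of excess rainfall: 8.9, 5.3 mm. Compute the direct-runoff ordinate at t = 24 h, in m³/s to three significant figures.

Q ≈ 30.7 m³/s

By discrete convolution, Q_j = Σ (P_i / 10 mm) · U_{j−i}.
At t = 24 h (j=4): Q = (8.9/10)·19 + (5.3/10)·26 = 30.7 m³/s.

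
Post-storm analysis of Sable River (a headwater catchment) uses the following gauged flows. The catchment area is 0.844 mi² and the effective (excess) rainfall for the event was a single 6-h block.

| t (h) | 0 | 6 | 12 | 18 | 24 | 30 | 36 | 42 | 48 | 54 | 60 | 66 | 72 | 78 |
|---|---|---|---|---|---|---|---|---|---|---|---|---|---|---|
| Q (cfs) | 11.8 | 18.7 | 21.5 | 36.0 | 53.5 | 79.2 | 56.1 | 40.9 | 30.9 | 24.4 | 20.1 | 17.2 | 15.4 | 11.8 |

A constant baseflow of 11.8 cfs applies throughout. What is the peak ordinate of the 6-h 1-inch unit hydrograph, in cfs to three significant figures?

Direct runoff: 0.0, 6.9, 9.7, 24.2, 41.7, 67.4, 44.3, 29.1, 19.1, 12.6, 8.3, 5.4, 3.6, 0.0 cfs; ΣQ_DR = 272.3 cfs, peak = 67.4 cfs.
Runoff depth d = ΣQ_DR·Δt / A = 272.3 × 21600 / (0.844 mi²) = 3.000 in.
The 1-inch UH is the DRH scaled by (1 in)/d, so U_p = 67.4 × 1/3.000 = 22.5 cfs.

U_p ≈ 22.5 cfs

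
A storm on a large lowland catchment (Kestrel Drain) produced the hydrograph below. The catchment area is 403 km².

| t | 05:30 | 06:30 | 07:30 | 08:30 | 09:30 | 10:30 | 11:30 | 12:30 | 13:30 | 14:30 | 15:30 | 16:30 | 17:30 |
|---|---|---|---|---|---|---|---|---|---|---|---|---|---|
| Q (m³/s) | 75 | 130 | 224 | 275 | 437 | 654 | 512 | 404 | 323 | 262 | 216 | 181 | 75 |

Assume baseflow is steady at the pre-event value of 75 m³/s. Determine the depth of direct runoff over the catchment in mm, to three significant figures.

d ≈ 24.9 mm

Direct runoff: 0.0, 55.0, 149.0, 200.0, 362.0, 579.0, 437.0, 329.0, 248.0, 187.0, 141.0, 106.0, 0.0 m³/s; ΣQ_DR = 2793 m³/s.
V = ΣQ_DR · Δt = 2793 × 3600 s = 1.005 × 10^7 m³.
Over A = 403 km², depth = V / A = 24.9 mm.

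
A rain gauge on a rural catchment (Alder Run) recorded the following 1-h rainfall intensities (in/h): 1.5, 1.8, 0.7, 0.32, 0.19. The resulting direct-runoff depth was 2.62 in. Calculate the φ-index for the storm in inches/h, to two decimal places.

Only the 3 blocks with intensity above φ contribute runoff: 1.5, 1.8, 0.7 in/h.
Σ(I−φ)·Δt = d  ⇒  (1.5+1.8+0.7 − 3φ)·1 = 2.62
φ = (4.000 − 2.62/1) / 3 = 0.46 in/h.

φ ≈ 0.46 in/h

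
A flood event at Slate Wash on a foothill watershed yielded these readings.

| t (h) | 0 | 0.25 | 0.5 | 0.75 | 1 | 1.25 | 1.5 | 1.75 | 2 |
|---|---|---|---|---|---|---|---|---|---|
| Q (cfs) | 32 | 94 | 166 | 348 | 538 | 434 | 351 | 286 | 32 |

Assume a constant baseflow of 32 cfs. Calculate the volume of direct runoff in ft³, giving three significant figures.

Direct-runoff ordinates (Q − Q_b): 0.0, 62.0, 134.0, 316.0, 506.0, 402.0, 319.0, 254.0, 0.0 cfs.
ΣQ_DR = 1993 cfs.
With Δt = 0.25 h = 900 s, V = ΣQ_DR · Δt = 1993 × 900 = 1.79 × 10^6 ft³.

V ≈ 1.79 × 10^6 ft³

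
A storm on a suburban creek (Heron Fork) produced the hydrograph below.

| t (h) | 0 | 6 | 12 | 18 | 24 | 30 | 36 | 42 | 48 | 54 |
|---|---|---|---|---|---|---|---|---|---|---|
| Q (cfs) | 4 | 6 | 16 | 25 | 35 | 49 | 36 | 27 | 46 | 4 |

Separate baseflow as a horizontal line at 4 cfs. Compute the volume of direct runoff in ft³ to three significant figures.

Direct-runoff ordinates (Q − Q_b): 0.0, 2.0, 12.0, 21.0, 31.0, 45.0, 32.0, 23.0, 42.0, 0.0 cfs.
ΣQ_DR = 208.0 cfs.
With Δt = 6 h = 21600 s, V = ΣQ_DR · Δt = 208.0 × 21600 = 4.49 × 10^6 ft³.

V ≈ 4.49 × 10^6 ft³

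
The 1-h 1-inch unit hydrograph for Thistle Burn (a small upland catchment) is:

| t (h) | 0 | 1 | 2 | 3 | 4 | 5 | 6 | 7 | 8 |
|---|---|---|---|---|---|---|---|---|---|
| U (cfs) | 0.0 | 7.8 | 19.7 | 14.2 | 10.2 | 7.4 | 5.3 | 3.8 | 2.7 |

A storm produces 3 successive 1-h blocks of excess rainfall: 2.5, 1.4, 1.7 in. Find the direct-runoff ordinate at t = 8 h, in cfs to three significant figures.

Q ≈ 21.1 cfs

By discrete convolution, Q_j = Σ (P_i / 1 in) · U_{j−i}.
At t = 8 h (j=8): Q = (2.5/1)·2.7 + (1.4/1)·3.8 + (1.7/1)·5.3 = 21.1 cfs.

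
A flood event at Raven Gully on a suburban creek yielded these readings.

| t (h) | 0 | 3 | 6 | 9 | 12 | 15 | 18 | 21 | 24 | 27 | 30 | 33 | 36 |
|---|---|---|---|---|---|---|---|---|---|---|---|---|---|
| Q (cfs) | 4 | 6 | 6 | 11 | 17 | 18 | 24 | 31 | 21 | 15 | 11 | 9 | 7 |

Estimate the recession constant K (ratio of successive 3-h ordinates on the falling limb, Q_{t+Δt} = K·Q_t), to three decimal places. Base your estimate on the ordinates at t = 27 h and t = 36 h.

Using the recession-limb readings at t = 27 h and t = 36 h: Q falls from 15 to 7 cfs over 3 intervals.
K = (Q₂/Q₁)^(1/3) = (7/15)^(1/3) = 0.776.

K ≈ 0.776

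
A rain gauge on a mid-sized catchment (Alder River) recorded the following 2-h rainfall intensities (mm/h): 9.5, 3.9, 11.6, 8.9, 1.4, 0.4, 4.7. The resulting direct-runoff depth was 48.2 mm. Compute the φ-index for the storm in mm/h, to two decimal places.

Only the 5 blocks with intensity above φ contribute runoff: 9.5, 3.9, 11.6, 8.9, 4.7 mm/h.
Σ(I−φ)·Δt = d  ⇒  (9.5+3.9+11.6+8.9+4.7 − 5φ)·2 = 48.2
φ = (38.60 − 48.2/2) / 5 = 2.90 mm/h.

φ ≈ 2.90 mm/h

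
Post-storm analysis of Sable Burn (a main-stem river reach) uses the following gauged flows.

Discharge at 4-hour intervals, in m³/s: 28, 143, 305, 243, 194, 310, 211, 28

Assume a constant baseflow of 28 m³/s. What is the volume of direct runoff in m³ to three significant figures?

V ≈ 1.78 × 10^7 m³

Direct-runoff ordinates (Q − Q_b): 0.0, 115.0, 277.0, 215.0, 166.0, 282.0, 183.0, 0.0 m³/s.
ΣQ_DR = 1238 m³/s.
With Δt = 4 h = 14400 s, V = ΣQ_DR · Δt = 1238 × 14400 = 1.78 × 10^7 m³.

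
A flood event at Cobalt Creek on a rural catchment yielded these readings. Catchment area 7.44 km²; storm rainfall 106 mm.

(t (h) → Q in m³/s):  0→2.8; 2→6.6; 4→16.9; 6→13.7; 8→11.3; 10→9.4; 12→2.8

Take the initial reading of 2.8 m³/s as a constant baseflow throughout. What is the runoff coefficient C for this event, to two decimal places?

ΣQ_DR = 43.90 m³/s; V = ΣQ_DR·Δt = 3.161 × 10^5 m³.
Runoff depth d = V / A = 42.48 mm.
C = d / P = 42.48 / 106 = 0.40.

C ≈ 0.40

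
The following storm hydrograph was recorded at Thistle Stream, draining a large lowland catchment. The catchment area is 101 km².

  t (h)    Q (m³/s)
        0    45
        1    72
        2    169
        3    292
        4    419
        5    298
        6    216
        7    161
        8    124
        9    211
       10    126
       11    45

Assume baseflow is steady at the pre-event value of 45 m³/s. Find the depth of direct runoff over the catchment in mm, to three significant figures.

Direct runoff: 0.0, 27.0, 124.0, 247.0, 374.0, 253.0, 171.0, 116.0, 79.0, 166.0, 81.0, 0.0 m³/s; ΣQ_DR = 1638 m³/s.
V = ΣQ_DR · Δt = 1638 × 3600 s = 5.897 × 10^6 m³.
Over A = 101 km², depth = V / A = 58.4 mm.

d ≈ 58.4 mm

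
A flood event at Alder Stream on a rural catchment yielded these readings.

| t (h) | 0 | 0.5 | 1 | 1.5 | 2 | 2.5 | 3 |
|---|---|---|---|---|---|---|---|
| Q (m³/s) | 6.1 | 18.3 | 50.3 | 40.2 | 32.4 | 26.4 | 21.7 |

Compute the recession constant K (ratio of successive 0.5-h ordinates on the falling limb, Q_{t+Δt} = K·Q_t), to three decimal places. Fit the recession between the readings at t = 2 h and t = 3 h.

Using the recession-limb readings at t = 2 h and t = 3 h: Q falls from 32.4 to 21.7 m³/s over 2 intervals.
K = (Q₂/Q₁)^(1/2) = (21.7/32.4)^(1/2) = 0.818.

K ≈ 0.818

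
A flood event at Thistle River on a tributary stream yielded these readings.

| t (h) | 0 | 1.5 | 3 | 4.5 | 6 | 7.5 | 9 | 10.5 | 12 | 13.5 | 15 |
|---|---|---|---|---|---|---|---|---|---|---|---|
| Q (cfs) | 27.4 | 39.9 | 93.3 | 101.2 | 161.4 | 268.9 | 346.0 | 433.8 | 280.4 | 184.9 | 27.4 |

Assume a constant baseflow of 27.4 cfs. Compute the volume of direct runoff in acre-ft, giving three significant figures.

V ≈ 206 acre-ft

Direct-runoff ordinates (Q − Q_b): 0.0, 12.5, 65.9, 73.8, 134.0, 241.5, 318.6, 406.4, 253.0, 157.5, 0.0 cfs.
ΣQ_DR = 1663 cfs.
With Δt = 1.5 h = 5400 s, V = ΣQ_DR · Δt = 1663 × 5400 = 8.98 × 10^6 ft³ = 206 acre-ft.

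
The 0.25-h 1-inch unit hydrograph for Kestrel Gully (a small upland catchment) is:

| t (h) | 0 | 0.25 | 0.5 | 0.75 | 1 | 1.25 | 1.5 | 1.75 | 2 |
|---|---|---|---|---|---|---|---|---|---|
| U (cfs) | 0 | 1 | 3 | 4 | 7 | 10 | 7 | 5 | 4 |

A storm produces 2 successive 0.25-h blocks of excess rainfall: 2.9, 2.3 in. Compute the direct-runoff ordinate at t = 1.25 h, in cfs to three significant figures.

Q ≈ 45.1 cfs

By discrete convolution, Q_j = Σ (P_i / 1 in) · U_{j−i}.
At t = 1.25 h (j=5): Q = (2.9/1)·10 + (2.3/1)·7 = 45.1 cfs.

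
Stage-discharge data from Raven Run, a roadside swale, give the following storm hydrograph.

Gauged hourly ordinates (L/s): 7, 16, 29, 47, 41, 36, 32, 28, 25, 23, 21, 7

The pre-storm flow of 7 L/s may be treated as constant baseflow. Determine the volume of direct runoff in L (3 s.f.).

V ≈ 8.21 × 10^5 L

Direct-runoff ordinates (Q − Q_b): 0.0, 9.0, 22.0, 40.0, 34.0, 29.0, 25.0, 21.0, 18.0, 16.0, 14.0, 0.0 L/s.
ΣQ_DR = 228.0 L/s.
With Δt = 1 h = 3600 s, V = ΣQ_DR · Δt = 228.0 × 3600 = 8.21 × 10^5 L.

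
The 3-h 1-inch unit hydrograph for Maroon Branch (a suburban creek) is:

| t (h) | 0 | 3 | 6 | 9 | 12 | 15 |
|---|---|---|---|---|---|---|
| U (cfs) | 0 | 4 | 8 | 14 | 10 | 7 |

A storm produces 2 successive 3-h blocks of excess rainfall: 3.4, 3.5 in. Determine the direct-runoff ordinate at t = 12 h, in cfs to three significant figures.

Q ≈ 83.0 cfs

By discrete convolution, Q_j = Σ (P_i / 1 in) · U_{j−i}.
At t = 12 h (j=4): Q = (3.4/1)·10 + (3.5/1)·14 = 83.0 cfs.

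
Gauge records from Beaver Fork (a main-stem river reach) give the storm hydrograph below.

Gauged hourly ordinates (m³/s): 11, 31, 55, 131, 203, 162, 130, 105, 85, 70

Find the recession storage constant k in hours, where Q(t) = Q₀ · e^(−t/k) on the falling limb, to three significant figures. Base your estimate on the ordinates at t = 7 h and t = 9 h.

On the falling limb, Q drops from 105 to 70 m³/s between t = 7 h and t = 9 h (Δt = 2 h).
k = −Δt / ln(Q₂/Q₁) = −2 / ln(70/105) = 4.93 h.

k ≈ 4.93 h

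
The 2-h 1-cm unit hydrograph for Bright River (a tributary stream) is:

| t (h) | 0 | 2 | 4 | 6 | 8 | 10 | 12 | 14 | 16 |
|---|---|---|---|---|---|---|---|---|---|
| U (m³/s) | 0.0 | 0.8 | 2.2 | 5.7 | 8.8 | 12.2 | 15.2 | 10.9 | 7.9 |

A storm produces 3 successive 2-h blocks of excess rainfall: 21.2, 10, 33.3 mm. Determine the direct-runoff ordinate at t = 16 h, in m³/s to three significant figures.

Q ≈ 78.3 m³/s

By discrete convolution, Q_j = Σ (P_i / 10 mm) · U_{j−i}.
At t = 16 h (j=8): Q = (21.2/10)·7.9 + (10/10)·10.9 + (33.3/10)·15.2 = 78.3 m³/s.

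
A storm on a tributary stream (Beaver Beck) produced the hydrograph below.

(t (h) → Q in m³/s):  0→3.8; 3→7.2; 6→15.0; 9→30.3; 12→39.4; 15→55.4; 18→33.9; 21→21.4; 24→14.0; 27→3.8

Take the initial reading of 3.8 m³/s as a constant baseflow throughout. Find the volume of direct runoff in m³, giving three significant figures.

Direct-runoff ordinates (Q − Q_b): 0.0, 3.4, 11.2, 26.5, 35.6, 51.6, 30.1, 17.6, 10.2, 0.0 m³/s.
ΣQ_DR = 186.2 m³/s.
With Δt = 3 h = 10800 s, V = ΣQ_DR · Δt = 186.2 × 10800 = 2.01 × 10^6 m³.

V ≈ 2.01 × 10^6 m³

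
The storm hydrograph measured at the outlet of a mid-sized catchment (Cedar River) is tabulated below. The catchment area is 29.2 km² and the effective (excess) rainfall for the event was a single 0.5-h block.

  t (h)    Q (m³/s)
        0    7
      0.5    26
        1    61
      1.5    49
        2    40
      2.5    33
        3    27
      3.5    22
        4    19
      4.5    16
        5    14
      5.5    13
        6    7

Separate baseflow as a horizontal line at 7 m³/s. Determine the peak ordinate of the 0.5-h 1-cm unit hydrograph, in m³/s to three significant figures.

Direct runoff: 0.0, 19.0, 54.0, 42.0, 33.0, 26.0, 20.0, 15.0, 12.0, 9.0, 7.0, 6.0, 0.0 m³/s; ΣQ_DR = 243.0 m³/s, peak = 54.0 m³/s.
Runoff depth d = ΣQ_DR·Δt / A = 243.0 × 1800 / (29.2 km²) = 14.98 mm.
The 1-cm UH is the DRH scaled by (10 mm)/d, so U_p = 54.0 × 10/14.98 = 36.0 m³/s.

U_p ≈ 36.0 m³/s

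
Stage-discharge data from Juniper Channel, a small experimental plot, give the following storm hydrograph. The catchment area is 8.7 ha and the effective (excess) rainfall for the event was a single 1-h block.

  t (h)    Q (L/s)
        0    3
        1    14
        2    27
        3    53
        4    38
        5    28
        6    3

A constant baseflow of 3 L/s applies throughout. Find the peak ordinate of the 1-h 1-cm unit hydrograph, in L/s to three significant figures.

U_p ≈ 83.3 L/s

Direct runoff: 0.0, 11.0, 24.0, 50.0, 35.0, 25.0, 0.0 L/s; ΣQ_DR = 145.0 L/s, peak = 50.0 L/s.
Runoff depth d = ΣQ_DR·Δt / A = 145.0 × 3600 / (8.7 ha) = 6.000 mm.
The 1-cm UH is the DRH scaled by (10 mm)/d, so U_p = 50.0 × 10/6.000 = 83.3 L/s.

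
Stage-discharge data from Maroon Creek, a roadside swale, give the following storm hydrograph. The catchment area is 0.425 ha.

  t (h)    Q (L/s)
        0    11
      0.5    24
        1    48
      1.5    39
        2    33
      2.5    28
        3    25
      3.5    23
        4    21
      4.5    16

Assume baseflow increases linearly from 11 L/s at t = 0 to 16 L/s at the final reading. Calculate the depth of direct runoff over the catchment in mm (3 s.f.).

d ≈ 56.3 mm

Direct runoff: 0.00, 12.44, 35.89, 26.33, 19.78, 14.22, 10.67, 8.11, 5.56, 0.00 L/s; ΣQ_DR = 133.0 L/s.
V = ΣQ_DR · Δt = 133.0 × 1800 s = 2.394 × 10^5 L.
Over A = 0.425 ha, depth = V / A = 56.3 mm.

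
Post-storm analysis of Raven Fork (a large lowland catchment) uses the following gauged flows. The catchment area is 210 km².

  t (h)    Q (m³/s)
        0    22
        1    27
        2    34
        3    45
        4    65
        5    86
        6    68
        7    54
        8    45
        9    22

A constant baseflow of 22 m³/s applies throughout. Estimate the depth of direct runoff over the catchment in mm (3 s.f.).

Direct runoff: 0.0, 5.0, 12.0, 23.0, 43.0, 64.0, 46.0, 32.0, 23.0, 0.0 m³/s; ΣQ_DR = 248.0 m³/s.
V = ΣQ_DR · Δt = 248.0 × 3600 s = 8.928 × 10^5 m³.
Over A = 210 km², depth = V / A = 4.25 mm.

d ≈ 4.25 mm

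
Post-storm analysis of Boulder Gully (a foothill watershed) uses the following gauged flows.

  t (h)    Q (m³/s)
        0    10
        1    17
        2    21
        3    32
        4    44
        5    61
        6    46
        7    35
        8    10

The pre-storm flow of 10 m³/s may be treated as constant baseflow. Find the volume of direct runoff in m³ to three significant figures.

Direct-runoff ordinates (Q − Q_b): 0.0, 7.0, 11.0, 22.0, 34.0, 51.0, 36.0, 25.0, 0.0 m³/s.
ΣQ_DR = 186.0 m³/s.
With Δt = 1 h = 3600 s, V = ΣQ_DR · Δt = 186.0 × 3600 = 6.70 × 10^5 m³.

V ≈ 6.70 × 10^5 m³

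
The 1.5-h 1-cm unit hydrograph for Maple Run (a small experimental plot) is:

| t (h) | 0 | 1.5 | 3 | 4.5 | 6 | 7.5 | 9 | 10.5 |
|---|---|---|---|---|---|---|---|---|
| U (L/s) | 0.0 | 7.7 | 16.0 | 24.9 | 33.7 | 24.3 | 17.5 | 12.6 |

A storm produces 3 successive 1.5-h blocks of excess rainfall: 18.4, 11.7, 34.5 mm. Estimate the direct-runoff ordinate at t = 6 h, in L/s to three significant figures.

By discrete convolution, Q_j = Σ (P_i / 10 mm) · U_{j−i}.
At t = 6 h (j=4): Q = (18.4/10)·33.7 + (11.7/10)·24.9 + (34.5/10)·16.0 = 146 L/s.

Q ≈ 146 L/s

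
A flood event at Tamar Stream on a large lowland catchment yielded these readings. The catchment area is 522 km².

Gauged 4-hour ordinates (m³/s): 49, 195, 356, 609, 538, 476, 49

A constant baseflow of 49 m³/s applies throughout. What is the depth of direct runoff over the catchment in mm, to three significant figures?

d ≈ 53.2 mm

Direct runoff: 0.0, 146.0, 307.0, 560.0, 489.0, 427.0, 0.0 m³/s; ΣQ_DR = 1929 m³/s.
V = ΣQ_DR · Δt = 1929 × 14400 s = 2.778 × 10^7 m³.
Over A = 522 km², depth = V / A = 53.2 mm.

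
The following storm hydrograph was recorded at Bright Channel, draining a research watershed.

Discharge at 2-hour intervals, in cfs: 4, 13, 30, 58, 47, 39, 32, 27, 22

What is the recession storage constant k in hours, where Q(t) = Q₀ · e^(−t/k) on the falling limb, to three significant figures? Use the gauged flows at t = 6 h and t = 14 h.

On the falling limb, Q drops from 58 to 27 cfs between t = 6 h and t = 14 h (Δt = 8 h).
k = −Δt / ln(Q₂/Q₁) = −8 / ln(27/58) = 10.5 h.

k ≈ 10.5 h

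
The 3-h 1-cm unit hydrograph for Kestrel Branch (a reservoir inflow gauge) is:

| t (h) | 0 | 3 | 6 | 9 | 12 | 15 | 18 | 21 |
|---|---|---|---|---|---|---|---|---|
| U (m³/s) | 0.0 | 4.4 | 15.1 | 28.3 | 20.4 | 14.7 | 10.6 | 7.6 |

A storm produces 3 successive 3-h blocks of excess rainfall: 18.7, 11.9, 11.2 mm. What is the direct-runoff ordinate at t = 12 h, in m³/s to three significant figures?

Q ≈ 88.7 m³/s

By discrete convolution, Q_j = Σ (P_i / 10 mm) · U_{j−i}.
At t = 12 h (j=4): Q = (18.7/10)·20.4 + (11.9/10)·28.3 + (11.2/10)·15.1 = 88.7 m³/s.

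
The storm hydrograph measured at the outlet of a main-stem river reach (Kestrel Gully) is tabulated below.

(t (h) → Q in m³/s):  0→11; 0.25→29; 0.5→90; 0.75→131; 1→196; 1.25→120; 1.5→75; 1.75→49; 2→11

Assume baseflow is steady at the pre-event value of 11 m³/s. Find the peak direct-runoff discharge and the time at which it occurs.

Subtracting baseflow gives direct-runoff ordinates: 0.0, 18.0, 79.0, 120.0, 185.0, 109.0, 64.0, 38.0, 0.0 m³/s.
The maximum is 185.0 m³/s, occurring at the reading for t = 1 h.

Q_p = 185.0 m³/s at t = 1 h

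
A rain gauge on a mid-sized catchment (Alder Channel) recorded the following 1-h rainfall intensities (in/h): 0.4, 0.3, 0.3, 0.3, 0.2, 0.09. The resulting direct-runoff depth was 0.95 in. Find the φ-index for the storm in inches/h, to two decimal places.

Only the 5 blocks with intensity above φ contribute runoff: 0.4, 0.3, 0.3, 0.3, 0.2 in/h.
Σ(I−φ)·Δt = d  ⇒  (0.4+0.3+0.3+0.3+0.2 − 5φ)·1 = 0.95
φ = (1.500 − 0.95/1) / 5 = 0.11 in/h.

φ ≈ 0.11 in/h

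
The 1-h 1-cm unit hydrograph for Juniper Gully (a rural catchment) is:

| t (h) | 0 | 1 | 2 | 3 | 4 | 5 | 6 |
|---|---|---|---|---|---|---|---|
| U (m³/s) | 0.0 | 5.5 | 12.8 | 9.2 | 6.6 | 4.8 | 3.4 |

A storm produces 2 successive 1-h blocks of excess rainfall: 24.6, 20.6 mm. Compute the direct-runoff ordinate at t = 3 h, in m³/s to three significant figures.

Q ≈ 49.0 m³/s

By discrete convolution, Q_j = Σ (P_i / 10 mm) · U_{j−i}.
At t = 3 h (j=3): Q = (24.6/10)·9.2 + (20.6/10)·12.8 = 49.0 m³/s.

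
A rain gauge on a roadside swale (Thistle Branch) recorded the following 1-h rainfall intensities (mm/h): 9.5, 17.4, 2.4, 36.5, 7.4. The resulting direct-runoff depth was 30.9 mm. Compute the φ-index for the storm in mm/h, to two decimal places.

Only the 2 blocks with intensity above φ contribute runoff: 17.4, 36.5 mm/h.
Σ(I−φ)·Δt = d  ⇒  (17.4+36.5 − 2φ)·1 = 30.9
φ = (53.90 − 30.9/1) / 2 = 11.50 mm/h.

φ ≈ 11.50 mm/h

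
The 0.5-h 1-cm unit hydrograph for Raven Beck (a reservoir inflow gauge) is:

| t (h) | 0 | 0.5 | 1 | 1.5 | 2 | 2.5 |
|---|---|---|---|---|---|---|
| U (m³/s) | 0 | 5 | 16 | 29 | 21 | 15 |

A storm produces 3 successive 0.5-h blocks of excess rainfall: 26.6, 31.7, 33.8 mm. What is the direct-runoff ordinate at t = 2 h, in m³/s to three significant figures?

Q ≈ 202 m³/s

By discrete convolution, Q_j = Σ (P_i / 10 mm) · U_{j−i}.
At t = 2 h (j=4): Q = (26.6/10)·21 + (31.7/10)·29 + (33.8/10)·16 = 202 m³/s.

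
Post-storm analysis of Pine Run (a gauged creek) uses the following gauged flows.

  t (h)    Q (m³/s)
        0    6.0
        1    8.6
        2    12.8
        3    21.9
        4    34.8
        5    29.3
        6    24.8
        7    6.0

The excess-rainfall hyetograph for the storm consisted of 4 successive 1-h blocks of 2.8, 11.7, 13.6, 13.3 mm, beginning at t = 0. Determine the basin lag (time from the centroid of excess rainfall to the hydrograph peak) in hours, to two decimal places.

t_L ≈ 1.60 h

Centroid of excess rainfall: t_c = Σ P_i·t̄_i / ΣP_i = 2.4034 h (block centres at 0.5, 1.5, 2.5, 3.5 h).
Hydrograph peak occurs at t = 4 h, so basin lag t_L = 4 − 2.4034 = 1.60 h.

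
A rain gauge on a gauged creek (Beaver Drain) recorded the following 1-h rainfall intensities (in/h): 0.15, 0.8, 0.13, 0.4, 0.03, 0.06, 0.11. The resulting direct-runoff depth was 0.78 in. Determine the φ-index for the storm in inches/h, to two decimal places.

φ ≈ 0.21 in/h

Only the 2 blocks with intensity above φ contribute runoff: 0.8, 0.4 in/h.
Σ(I−φ)·Δt = d  ⇒  (0.8+0.4 − 2φ)·1 = 0.78
φ = (1.200 − 0.78/1) / 2 = 0.21 in/h.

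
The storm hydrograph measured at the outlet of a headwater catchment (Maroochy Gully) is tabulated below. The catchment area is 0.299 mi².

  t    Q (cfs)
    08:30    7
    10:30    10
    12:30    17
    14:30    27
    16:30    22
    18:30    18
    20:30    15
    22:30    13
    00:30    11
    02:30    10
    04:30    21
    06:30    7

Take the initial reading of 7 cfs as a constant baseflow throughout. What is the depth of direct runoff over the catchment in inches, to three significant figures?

d ≈ 0.974 in

Direct runoff: 0.0, 3.0, 10.0, 20.0, 15.0, 11.0, 8.0, 6.0, 4.0, 3.0, 14.0, 0.0 cfs; ΣQ_DR = 94.00 cfs.
V = ΣQ_DR · Δt = 94.00 × 7200 s = 6.768 × 10^5 ft³.
Over A = 0.299 mi², depth = V / A = 0.974 in.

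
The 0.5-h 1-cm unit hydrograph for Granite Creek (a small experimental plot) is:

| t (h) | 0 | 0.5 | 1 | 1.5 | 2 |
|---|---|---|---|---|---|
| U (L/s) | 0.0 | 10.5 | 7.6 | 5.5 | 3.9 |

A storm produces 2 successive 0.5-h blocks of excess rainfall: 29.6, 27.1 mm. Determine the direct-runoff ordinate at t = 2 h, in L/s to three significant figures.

By discrete convolution, Q_j = Σ (P_i / 10 mm) · U_{j−i}.
At t = 2 h (j=4): Q = (29.6/10)·3.9 + (27.1/10)·5.5 = 26.4 L/s.

Q ≈ 26.4 L/s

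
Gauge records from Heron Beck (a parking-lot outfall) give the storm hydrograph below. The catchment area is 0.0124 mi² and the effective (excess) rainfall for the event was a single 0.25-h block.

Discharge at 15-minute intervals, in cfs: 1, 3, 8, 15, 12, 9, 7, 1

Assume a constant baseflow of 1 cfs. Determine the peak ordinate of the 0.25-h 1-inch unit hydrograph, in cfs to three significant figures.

U_p ≈ 9.34 cfs

Direct runoff: 0.0, 2.0, 7.0, 14.0, 11.0, 8.0, 6.0, 0.0 cfs; ΣQ_DR = 48.00 cfs, peak = 14.0 cfs.
Runoff depth d = ΣQ_DR·Δt / A = 48.00 × 900 / (0.0124 mi²) = 1.500 in.
The 1-inch UH is the DRH scaled by (1 in)/d, so U_p = 14.0 × 1/1.500 = 9.34 cfs.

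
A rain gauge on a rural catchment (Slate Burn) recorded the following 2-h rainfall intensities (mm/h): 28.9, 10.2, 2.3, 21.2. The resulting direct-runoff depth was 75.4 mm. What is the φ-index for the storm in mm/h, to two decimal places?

Only the 3 blocks with intensity above φ contribute runoff: 28.9, 10.2, 21.2 mm/h.
Σ(I−φ)·Δt = d  ⇒  (28.9+10.2+21.2 − 3φ)·2 = 75.4
φ = (60.30 − 75.4/2) / 3 = 7.53 mm/h.

φ ≈ 7.53 mm/h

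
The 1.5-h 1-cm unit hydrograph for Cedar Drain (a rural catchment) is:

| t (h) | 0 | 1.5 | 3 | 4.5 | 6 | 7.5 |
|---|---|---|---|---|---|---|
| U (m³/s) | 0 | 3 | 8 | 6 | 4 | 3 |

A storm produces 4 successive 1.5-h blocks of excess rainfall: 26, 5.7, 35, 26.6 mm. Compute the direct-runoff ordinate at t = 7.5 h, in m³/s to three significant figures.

Q ≈ 52.4 m³/s

By discrete convolution, Q_j = Σ (P_i / 10 mm) · U_{j−i}.
At t = 7.5 h (j=5): Q = (26/10)·3 + (5.7/10)·4 + (35/10)·6 + (26.6/10)·8 = 52.4 m³/s.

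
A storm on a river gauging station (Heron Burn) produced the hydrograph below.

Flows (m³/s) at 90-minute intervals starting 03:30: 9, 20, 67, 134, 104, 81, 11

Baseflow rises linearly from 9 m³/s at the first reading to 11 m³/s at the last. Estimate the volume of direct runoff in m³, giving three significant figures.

V ≈ 1.92 × 10^6 m³

Direct-runoff ordinates (Q − Q_b): 0.00, 10.67, 57.33, 124.00, 93.67, 70.33, 0.00 m³/s.
ΣQ_DR = 356.0 m³/s.
With Δt = 1.5 h = 5400 s, V = ΣQ_DR · Δt = 356.0 × 5400 = 1.92 × 10^6 m³.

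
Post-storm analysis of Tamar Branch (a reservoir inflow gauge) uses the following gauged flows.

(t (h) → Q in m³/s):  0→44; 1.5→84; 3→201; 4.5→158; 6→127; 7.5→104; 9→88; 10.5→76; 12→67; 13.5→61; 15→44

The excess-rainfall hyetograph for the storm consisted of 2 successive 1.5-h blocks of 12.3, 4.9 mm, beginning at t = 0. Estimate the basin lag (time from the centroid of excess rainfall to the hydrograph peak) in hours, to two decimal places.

t_L ≈ 1.82 h

Centroid of excess rainfall: t_c = Σ P_i·t̄_i / ΣP_i = 1.1773 h (block centres at 0.75, 2.25 h).
Hydrograph peak occurs at t = 3 h, so basin lag t_L = 3 − 1.1773 = 1.82 h.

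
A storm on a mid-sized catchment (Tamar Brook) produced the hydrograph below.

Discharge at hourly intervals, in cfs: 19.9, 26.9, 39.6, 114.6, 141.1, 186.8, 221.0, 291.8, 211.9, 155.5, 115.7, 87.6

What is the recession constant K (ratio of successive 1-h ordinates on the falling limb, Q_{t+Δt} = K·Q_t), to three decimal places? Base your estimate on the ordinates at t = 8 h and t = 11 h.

Using the recession-limb readings at t = 8 h and t = 11 h: Q falls from 211.9 to 87.6 cfs over 3 intervals.
K = (Q₂/Q₁)^(1/3) = (87.6/211.9)^(1/3) = 0.745.

K ≈ 0.745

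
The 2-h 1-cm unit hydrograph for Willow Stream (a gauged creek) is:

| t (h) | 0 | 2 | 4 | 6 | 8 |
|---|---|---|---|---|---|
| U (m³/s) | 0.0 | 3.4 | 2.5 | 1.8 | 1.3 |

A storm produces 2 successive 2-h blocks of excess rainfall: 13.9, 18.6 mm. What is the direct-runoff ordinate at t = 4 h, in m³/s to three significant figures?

By discrete convolution, Q_j = Σ (P_i / 10 mm) · U_{j−i}.
At t = 4 h (j=2): Q = (13.9/10)·2.5 + (18.6/10)·3.4 = 9.80 m³/s.

Q ≈ 9.80 m³/s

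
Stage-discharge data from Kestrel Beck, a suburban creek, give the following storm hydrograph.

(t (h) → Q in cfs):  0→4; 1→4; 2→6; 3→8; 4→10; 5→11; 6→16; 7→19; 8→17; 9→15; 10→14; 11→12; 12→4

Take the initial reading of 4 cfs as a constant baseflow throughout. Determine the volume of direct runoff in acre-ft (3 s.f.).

V ≈ 7.27 acre-ft

Direct-runoff ordinates (Q − Q_b): 0.0, 0.0, 2.0, 4.0, 6.0, 7.0, 12.0, 15.0, 13.0, 11.0, 10.0, 8.0, 0.0 cfs.
ΣQ_DR = 88.00 cfs.
With Δt = 1 h = 3600 s, V = ΣQ_DR · Δt = 88.00 × 3600 = 3.17 × 10^5 ft³ = 7.27 acre-ft.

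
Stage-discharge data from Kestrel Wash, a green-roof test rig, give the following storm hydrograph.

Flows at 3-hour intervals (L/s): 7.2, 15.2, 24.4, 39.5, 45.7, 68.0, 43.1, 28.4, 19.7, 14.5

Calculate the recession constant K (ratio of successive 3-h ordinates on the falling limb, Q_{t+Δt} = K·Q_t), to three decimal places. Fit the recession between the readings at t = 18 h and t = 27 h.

Using the recession-limb readings at t = 18 h and t = 27 h: Q falls from 43.1 to 14.5 L/s over 3 intervals.
K = (Q₂/Q₁)^(1/3) = (14.5/43.1)^(1/3) = 0.695.

K ≈ 0.695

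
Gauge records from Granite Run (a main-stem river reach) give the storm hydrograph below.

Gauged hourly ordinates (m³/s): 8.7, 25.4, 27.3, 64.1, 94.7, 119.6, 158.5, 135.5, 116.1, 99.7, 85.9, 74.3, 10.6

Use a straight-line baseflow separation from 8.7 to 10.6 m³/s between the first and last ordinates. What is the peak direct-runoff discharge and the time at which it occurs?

Subtracting baseflow gives direct-runoff ordinates: 0.00, 16.54, 18.28, 54.92, 85.37, 110.11, 148.85, 125.69, 106.13, 89.58, 75.62, 63.86, 0.00 m³/s.
The maximum is 148.85 m³/s, occurring at the reading for t = 6 h.

Q_p = 148.85 m³/s at t = 6 h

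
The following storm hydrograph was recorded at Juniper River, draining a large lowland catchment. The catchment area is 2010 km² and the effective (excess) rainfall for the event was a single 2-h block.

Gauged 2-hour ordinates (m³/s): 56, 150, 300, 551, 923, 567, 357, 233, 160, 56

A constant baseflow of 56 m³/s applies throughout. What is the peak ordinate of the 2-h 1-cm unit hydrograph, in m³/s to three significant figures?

U_p ≈ 867 m³/s

Direct runoff: 0.0, 94.0, 244.0, 495.0, 867.0, 511.0, 301.0, 177.0, 104.0, 0.0 m³/s; ΣQ_DR = 2793 m³/s, peak = 867.0 m³/s.
Runoff depth d = ΣQ_DR·Δt / A = 2793 × 7200 / (2010 km²) = 10.00 mm.
The 1-cm UH is the DRH scaled by (10 mm)/d, so U_p = 867.0 × 10/10.00 = 867 m³/s.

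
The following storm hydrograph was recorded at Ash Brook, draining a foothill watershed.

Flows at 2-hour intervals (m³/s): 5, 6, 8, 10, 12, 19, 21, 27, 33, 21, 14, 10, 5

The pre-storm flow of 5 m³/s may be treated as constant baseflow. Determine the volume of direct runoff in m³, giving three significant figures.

Direct-runoff ordinates (Q − Q_b): 0.0, 1.0, 3.0, 5.0, 7.0, 14.0, 16.0, 22.0, 28.0, 16.0, 9.0, 5.0, 0.0 m³/s.
ΣQ_DR = 126.0 m³/s.
With Δt = 2 h = 7200 s, V = ΣQ_DR · Δt = 126.0 × 7200 = 9.07 × 10^5 m³.

V ≈ 9.07 × 10^5 m³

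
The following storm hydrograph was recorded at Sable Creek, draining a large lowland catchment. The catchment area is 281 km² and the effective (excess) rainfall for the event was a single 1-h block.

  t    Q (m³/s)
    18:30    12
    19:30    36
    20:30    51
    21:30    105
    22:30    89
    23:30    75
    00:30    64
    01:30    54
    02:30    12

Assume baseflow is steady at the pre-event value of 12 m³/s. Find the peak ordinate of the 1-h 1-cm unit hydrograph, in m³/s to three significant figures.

Direct runoff: 0.0, 24.0, 39.0, 93.0, 77.0, 63.0, 52.0, 42.0, 0.0 m³/s; ΣQ_DR = 390.0 m³/s, peak = 93.0 m³/s.
Runoff depth d = ΣQ_DR·Δt / A = 390.0 × 3600 / (281 km²) = 4.996 mm.
The 1-cm UH is the DRH scaled by (10 mm)/d, so U_p = 93.0 × 10/4.996 = 186 m³/s.

U_p ≈ 186 m³/s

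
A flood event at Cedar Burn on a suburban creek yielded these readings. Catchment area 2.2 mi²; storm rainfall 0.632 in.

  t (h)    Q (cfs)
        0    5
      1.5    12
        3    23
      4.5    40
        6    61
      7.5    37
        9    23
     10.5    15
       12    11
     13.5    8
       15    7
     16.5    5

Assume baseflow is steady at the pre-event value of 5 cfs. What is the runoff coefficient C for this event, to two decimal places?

ΣQ_DR = 187.0 cfs; V = ΣQ_DR·Δt = 1.010 × 10^6 ft³.
Runoff depth d = V / A = 0.1976 in.
C = d / P = 0.1976 / 0.632 = 0.31.

C ≈ 0.31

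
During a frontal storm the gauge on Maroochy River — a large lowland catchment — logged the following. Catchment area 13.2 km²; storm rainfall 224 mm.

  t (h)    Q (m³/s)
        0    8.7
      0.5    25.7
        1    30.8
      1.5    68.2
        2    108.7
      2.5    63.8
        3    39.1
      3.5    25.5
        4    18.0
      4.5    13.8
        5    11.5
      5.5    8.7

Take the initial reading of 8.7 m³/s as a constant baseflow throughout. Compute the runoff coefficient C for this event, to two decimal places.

C ≈ 0.19

ΣQ_DR = 318.1 m³/s; V = ΣQ_DR·Δt = 5.726 × 10^5 m³.
Runoff depth d = V / A = 43.38 mm.
C = d / P = 43.38 / 224 = 0.19.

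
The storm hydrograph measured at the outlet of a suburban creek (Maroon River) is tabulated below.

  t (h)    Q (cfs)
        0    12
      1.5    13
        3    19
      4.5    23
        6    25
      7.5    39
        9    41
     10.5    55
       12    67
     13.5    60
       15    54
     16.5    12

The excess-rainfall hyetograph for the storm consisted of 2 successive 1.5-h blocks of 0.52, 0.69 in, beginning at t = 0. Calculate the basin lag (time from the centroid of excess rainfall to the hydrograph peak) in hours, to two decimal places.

t_L ≈ 10.39 h

Centroid of excess rainfall: t_c = Σ P_i·t̄_i / ΣP_i = 1.6054 h (block centres at 0.75, 2.25 h).
Hydrograph peak occurs at t = 12 h, so basin lag t_L = 12 − 1.6054 = 10.39 h.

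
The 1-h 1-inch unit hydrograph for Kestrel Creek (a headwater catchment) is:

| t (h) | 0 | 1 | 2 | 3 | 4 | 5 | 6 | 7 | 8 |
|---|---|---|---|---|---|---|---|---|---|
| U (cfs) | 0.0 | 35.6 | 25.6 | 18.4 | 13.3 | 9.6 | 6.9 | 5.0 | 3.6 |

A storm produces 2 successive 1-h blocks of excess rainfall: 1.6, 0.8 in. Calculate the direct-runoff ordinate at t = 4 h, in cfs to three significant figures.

Q ≈ 36.0 cfs

By discrete convolution, Q_j = Σ (P_i / 1 in) · U_{j−i}.
At t = 4 h (j=4): Q = (1.6/1)·13.3 + (0.8/1)·18.4 = 36.0 cfs.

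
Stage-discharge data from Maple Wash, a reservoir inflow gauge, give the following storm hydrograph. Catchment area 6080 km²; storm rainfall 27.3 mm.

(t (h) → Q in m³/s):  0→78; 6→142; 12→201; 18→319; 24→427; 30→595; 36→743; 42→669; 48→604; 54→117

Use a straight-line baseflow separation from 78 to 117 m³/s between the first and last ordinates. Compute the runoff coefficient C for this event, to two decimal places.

ΣQ_DR = 2920 m³/s; V = ΣQ_DR·Δt = 6.307 × 10^7 m³.
Runoff depth d = V / A = 10.37 mm.
C = d / P = 10.37 / 27.3 = 0.38.

C ≈ 0.38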